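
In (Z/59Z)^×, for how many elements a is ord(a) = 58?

φ(59) = 59 − 1 = 58 = 2 · 29.
In a cyclic group of order 58, there are φ(d) elements of order d for each divisor d of 58, and zero for non-divisors.
58 = 2 · 29 divides 58, and φ(58) = 28.

28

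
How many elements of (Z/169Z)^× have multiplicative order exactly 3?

2

φ(169) = φ(13^2) = 13·(13−1) = 156 = 2^2 · 3 · 13.
In a cyclic group of order 156, there are φ(d) elements of order d for each divisor d of 156, and zero for non-divisors.
3 | 156, and φ(3) = 3 − 1 = 2.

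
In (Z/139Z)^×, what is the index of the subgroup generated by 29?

2

Since 29 ∈ (Z/139Z)^×, its order divides φ(139) = 139 − 1 = 138 = 2 · 3 · 23.
Divisors of 138: 1, 2, 3, 6, 23, 46, 69, 138.
Evaluate successive powers at the divisors of 138:
29^1 ≡ 29 (mod 139)
29^2 ≡ 7 (mod 139)
29^3 ≡ 64 (mod 139)
29^6 ≡ 65 (mod 139)
29^23 ≡ 42 (mod 139)
29^46 ≡ 96 (mod 139)
29^69 ≡ 1 (mod 139) ✓
The order of 29 is 69, so the subgroup it generates has 69 elements.
The index is φ(139) / ord(29) = 138 / 69 = 2.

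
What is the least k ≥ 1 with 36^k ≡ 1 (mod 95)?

Since 36 ∈ (Z/95Z)^×, its order divides φ(95) = φ(5·19) = (5−1)·(19−1) = 4·18 = 72 = 2^3 · 3^2.
Divisors of 72: 1, 2, 3, 4, 6, 8, 9, 12, 18, 24, 36, 72.
Evaluate successive powers at the divisors of 72:
36^1 ≡ 36 (mod 95)
36^2 ≡ 61 (mod 95)
36^3 ≡ 11 (mod 95)
36^4 ≡ 16 (mod 95)
36^6 ≡ 26 (mod 95)
36^8 ≡ 66 (mod 95)
36^9 ≡ 1 (mod 95) ✓
The smallest such exponent is 9, so the order of 36 is 9.

9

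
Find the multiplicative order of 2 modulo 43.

Since 2 ∈ (Z/43Z)^×, its order divides φ(43) = 43 − 1 = 42 = 2 · 3 · 7.
Divisors of 42: 1, 2, 3, 6, 7, 14, 21, 42.
Test each divisor d:
2^1 ≡ 2 (mod 43)
2^2 ≡ 4 (mod 43)
2^3 ≡ 8 (mod 43)
2^6 ≡ 21 (mod 43)
2^7 ≡ 42 (mod 43)
2^14 ≡ 1 (mod 43) ✓
So ord_43(2) = 14.

14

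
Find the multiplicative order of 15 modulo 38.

18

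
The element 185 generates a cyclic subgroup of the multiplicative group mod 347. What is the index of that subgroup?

ord(185) | φ(347) = 347 − 1 = 346 = 2 · 173.
Divisors of 346: 1, 2, 173, 346.
Evaluate successive powers at the divisors of 346:
185^1 ≡ 185 (mod 347)
185^2 ≡ 219 (mod 347)
185^173 ≡ 1 (mod 347) ✓
So ord_347(185) = 173, hence |⟨185⟩| = 173.
Index = |(Z/347Z)^×| / |⟨185⟩| = 346 / 173 = 2.

2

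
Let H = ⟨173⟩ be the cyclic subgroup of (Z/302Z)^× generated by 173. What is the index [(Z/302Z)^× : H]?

Since 173 ∈ (Z/302Z)^×, its order divides φ(302) = φ(2)·φ(151) = 1·150 = 150 = 2 · 3 · 5^2.
Divisors of 150: 1, 2, 3, 5, 6, 10, 15, 25, 30, 50, 75, 150.
Compute 173^d (mod 302) for the divisors d until we hit 1:
173^1 ≡ 173 (mod 302)
173^2 ≡ 31 (mod 302)
173^3 ≡ 229 (mod 302)
173^5 ≡ 153 (mod 302)
173^6 ≡ 195 (mod 302)
173^10 ≡ 155 (mod 302)
173^15 ≡ 159 (mod 302)
173^25 ≡ 183 (mod 302)
173^30 ≡ 215 (mod 302)
173^50 ≡ 269 (mod 302)
173^75 ≡ 1 (mod 302) ✓
So ord_302(173) = 75, hence |⟨173⟩| = 75.
[(Z/302Z)^× : ⟨173⟩] = 150/75 = 2.

2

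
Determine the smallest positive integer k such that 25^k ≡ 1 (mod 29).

Since 25 ∈ (Z/29Z)^×, its order divides φ(29) = 29 − 1 = 28 = 2^2 · 7.
Divisors of 28: 1, 2, 4, 7, 14, 28.
Compute 25^d (mod 29) for the divisors d until we hit 1:
25^1 ≡ 25
25^2 ≡ 16
25^4 ≡ 24
25^7 ≡ 1
So ord_29(25) = 7.

7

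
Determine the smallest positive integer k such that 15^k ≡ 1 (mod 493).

56

Since 15 ∈ (Z/493Z)^×, its order divides φ(493) = φ(17·29) = (17−1)·(29−1) = 16·28 = 448 = 2^6 · 7.
Divisors of 448: 1, 2, 4, 7, 8, 14, 16, 28, 32, 56, 64, 112, 224, 448.
Test each divisor d:
15^1 ≡ 15
15^2 ≡ 225
15^4 ≡ 339
15^7 ≡ 365
15^8 ≡ 52
15^14 ≡ 115
15^16 ≡ 239
15^28 ≡ 407
15^32 ≡ 426
15^56 ≡ 1
The smallest such exponent is 56, so the order of 15 is 56.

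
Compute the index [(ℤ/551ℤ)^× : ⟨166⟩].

2

The order of 166 must divide φ(551) = φ(19·29) = (19−1)·(29−1) = 18·28 = 504 = 2^3 · 3^2 · 7.
Divisors of 504: 1, 2, 3, 4, 6, 7, 8, 9, 12, 14, 18, 21, 24, 28, 36, 42, 56, 63, 72, 84, 126, 168, 252, 504.
Compute 166^d (mod 551) for the divisors d until we hit 1:
166^1 ≡ 166 (mod 551)
166^2 ≡ 6 (mod 551)
166^3 ≡ 445 (mod 551)
166^4 ≡ 36 (mod 551)
166^6 ≡ 216 (mod 551)
166^7 ≡ 41 (mod 551)
166^8 ≡ 194 (mod 551)
166^9 ≡ 246 (mod 551)
166^12 ≡ 372 (mod 551)
166^14 ≡ 28 (mod 551)
166^18 ≡ 457 (mod 551)
166^21 ≡ 46 (mod 551)
166^24 ≡ 83 (mod 551)
166^28 ≡ 233 (mod 551)
166^36 ≡ 20 (mod 551)
166^42 ≡ 463 (mod 551)
166^56 ≡ 291 (mod 551)
166^63 ≡ 360 (mod 551)
166^72 ≡ 400 (mod 551)
166^84 ≡ 30 (mod 551)
166^126 ≡ 115 (mod 551)
166^168 ≡ 349 (mod 551)
166^252 ≡ 1 (mod 551) ✓
The order of 166 is 252, so the subgroup it generates has 252 elements.
Index = |(Z/551Z)^×| / |⟨166⟩| = 504 / 252 = 2.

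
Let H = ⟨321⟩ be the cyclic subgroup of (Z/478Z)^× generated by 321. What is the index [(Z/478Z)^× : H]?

1

Since 321 ∈ (Z/478Z)^×, its order divides φ(478) = φ(2)·φ(239) = 1·238 = 238 = 2 · 7 · 17.
Divisors of 238: 1, 2, 7, 14, 17, 34, 119, 238.
Test each divisor d:
321^1 ≡ 321 (mod 478)
321^2 ≡ 271 (mod 478)
321^7 ≡ 377 (mod 478)
321^14 ≡ 163 (mod 478)
321^17 ≡ 141 (mod 478)
321^34 ≡ 283 (mod 478)
321^119 ≡ 477 (mod 478)
321^238 ≡ 1 (mod 478) ✓
The order of 321 is 238, so the subgroup it generates has 238 elements.
Index = |(Z/478Z)^×| / |⟨321⟩| = 238 / 238 = 1.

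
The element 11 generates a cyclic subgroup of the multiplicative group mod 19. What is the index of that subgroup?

6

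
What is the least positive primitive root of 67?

2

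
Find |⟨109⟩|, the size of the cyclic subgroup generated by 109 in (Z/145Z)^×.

14

The order of 109 must divide φ(145) = φ(5·29) = (5−1)·(29−1) = 4·28 = 112 = 2^4 · 7.
Divisors of 112: 1, 2, 4, 7, 8, 14, 16, 28, 56, 112.
Check 109^d mod 145 for each divisor in increasing order:
109^1 ≡ 109 (mod 145)
109^2 ≡ 136 (mod 145)
109^4 ≡ 81 (mod 145)
109^7 ≡ 144 (mod 145)
109^8 ≡ 36 (mod 145)
109^14 ≡ 1 (mod 145) ✓
Hence ord(109) = 14.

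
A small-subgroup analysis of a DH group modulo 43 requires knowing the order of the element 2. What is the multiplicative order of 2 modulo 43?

Since 2 ∈ (Z/43Z)^×, its order divides φ(43) = 43 − 1 = 42 = 2 · 3 · 7.
Divisors of 42: 1, 2, 3, 6, 7, 14, 21, 42.
Check 2^d mod 43 for each divisor in increasing order:
2^1 ≡ 2
2^2 ≡ 4
2^3 ≡ 8
2^6 ≡ 21
2^7 ≡ 42
2^14 ≡ 1
Hence ord(2) = 14.

14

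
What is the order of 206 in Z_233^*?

232

By Lagrange's theorem, ord_233(206) divides φ(233) = 233 − 1 = 232 = 2^3 · 29.
Divisors of 232: 1, 2, 4, 8, 29, 58, 116, 232.
Check 206^d mod 233 for each divisor in increasing order:
206^1 ≡ 206 (mod 233)
206^2 ≡ 30 (mod 233)
206^4 ≡ 201 (mod 233)
206^8 ≡ 92 (mod 233)
206^29 ≡ 97 (mod 233)
206^58 ≡ 89 (mod 233)
206^116 ≡ 232 (mod 233)
206^232 ≡ 1 (mod 233) ✓
Hence ord(206) = 232.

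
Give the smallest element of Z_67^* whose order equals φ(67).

φ(67) = 67 − 1 = 66 = 2 · 3 · 11.
Test candidates g = 2, 3, … against the prime factors q ∈ {2, 3, 11} of φ(67): g is a generator iff g^(66/q) ≢ 1 for every such q.
g = 2: 2^33 ≡ 66; 2^22 ≡ 37; 2^6 ≡ 64 — none is 1, so 2 is a primitive root.
The smallest primitive root modulo 67 is 2.

2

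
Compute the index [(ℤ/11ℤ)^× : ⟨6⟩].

1

Since 6 ∈ (Z/11Z)^×, its order divides φ(11) = 11 − 1 = 10 = 2 · 5.
Divisors of 10: 1, 2, 5, 10.
Check 6^d mod 11 for each divisor in increasing order:
6^1 ≡ 6 (mod 11)
6^2 ≡ 3 (mod 11)
6^5 ≡ 10 (mod 11)
6^10 ≡ 1 (mod 11) ✓
The order of 6 is 10, so the subgroup it generates has 10 elements.
[(Z/11Z)^× : ⟨6⟩] = 10/10 = 1.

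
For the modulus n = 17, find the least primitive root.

φ(17) = 17 − 1 = 16 = 2^4.
Test candidates g = 2, 3, … against the prime factors q ∈ {2} of φ(17): g is a generator iff g^(16/q) ≢ 1 for every such q.
g = 2: 2^8 ≡ 1 — hits 1, so not a primitive root.
g = 3: 3^8 ≡ 16 — none is 1, so 3 is a primitive root.
So 3 is the smallest generator of (Z/17Z)^×.

3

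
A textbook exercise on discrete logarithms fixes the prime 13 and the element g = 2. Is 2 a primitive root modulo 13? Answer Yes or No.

Yes

φ(13) = 13 − 1 = 12 = 2^2 · 3.
2 is a primitive root mod 13 iff 2^(φ(13)/q) ≢ 1 for every prime q | φ(13), i.e. q ∈ {2, 3}.
2^6 ≡ 12 (mod 13)  [q = 2: ≢ 1 ✓]
2^4 ≡ 3 (mod 13)  [q = 3: ≢ 1 ✓]
Every test exponent gives a nontrivial residue, hence 2 generates the full group.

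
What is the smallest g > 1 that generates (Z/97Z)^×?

φ(97) = 97 − 1 = 96 = 2^5 · 3.
Test candidates g = 2, 3, … against the prime factors q ∈ {2, 3} of φ(97): g is a generator iff g^(96/q) ≢ 1 for every such q.
g = 2: 2^48 ≡ 1 — hits 1, so not a primitive root.
g = 3: 3^48 ≡ 1 — hits 1, so not a primitive root.
g = 4: 4^48 ≡ 1 — hits 1, so not a primitive root.
g = 5: 5^48 ≡ 96; 5^32 ≡ 35 — none is 1, so 5 is a primitive root.
The smallest primitive root modulo 97 is 5.

5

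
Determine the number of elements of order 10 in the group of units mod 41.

4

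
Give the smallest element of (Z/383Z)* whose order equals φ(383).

φ(383) = 383 − 1 = 382 = 2 · 191.
g is a primitive root iff g^(382/q) ≢ 1 (mod 383) for each prime q ∈ {2, 191}.
g = 2: 2^191 ≡ 1 — hits 1, so not a primitive root.
g = 3: 3^191 ≡ 1 — hits 1, so not a primitive root.
g = 4: 4^191 ≡ 1 — hits 1, so not a primitive root.
g = 5: 5^191 ≡ 382; 5^2 ≡ 25 — none is 1, so 5 is a primitive root.
So 5 is the smallest generator of (Z/383Z)^×.

5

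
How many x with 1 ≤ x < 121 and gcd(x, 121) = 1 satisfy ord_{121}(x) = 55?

40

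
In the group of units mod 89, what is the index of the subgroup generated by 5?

ord(5) | φ(89) = 89 − 1 = 88 = 2^3 · 11.
Divisors of 88: 1, 2, 4, 8, 11, 22, 44, 88.
Compute 5^d (mod 89) for the divisors d until we hit 1:
5^1 ≡ 5 (mod 89)
5^2 ≡ 25 (mod 89)
5^4 ≡ 2 (mod 89)
5^8 ≡ 4 (mod 89)
5^11 ≡ 55 (mod 89)
5^22 ≡ 88 (mod 89)
5^44 ≡ 1 (mod 89) ✓
So ord_89(5) = 44, hence |⟨5⟩| = 44.
The index is φ(89) / ord(5) = 88 / 44 = 2.

2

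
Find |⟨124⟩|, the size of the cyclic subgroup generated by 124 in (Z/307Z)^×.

306

The order of 124 must divide φ(307) = 307 − 1 = 306 = 2 · 3^2 · 17.
Divisors of 306: 1, 2, 3, 6, 9, 17, 18, 34, 51, 102, 153, 306.
Compute 124^d (mod 307) for the divisors d until we hit 1:
124^1 ≡ 124 (mod 307)
124^2 ≡ 26 (mod 307)
124^3 ≡ 154 (mod 307)
124^6 ≡ 77 (mod 307)
124^9 ≡ 192 (mod 307)
124^17 ≡ 20 (mod 307)
124^18 ≡ 24 (mod 307)
124^34 ≡ 93 (mod 307)
124^51 ≡ 18 (mod 307)
124^102 ≡ 17 (mod 307)
124^153 ≡ 306 (mod 307)
124^306 ≡ 1 (mod 307) ✓
So ord_307(124) = 306.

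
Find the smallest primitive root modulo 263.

5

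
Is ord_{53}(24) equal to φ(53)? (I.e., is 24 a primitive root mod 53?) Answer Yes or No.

No

φ(53) = 53 − 1 = 52 = 2^2 · 13.
Test 24^(52/q) mod 53 for each prime factor q of 52:
24^26 ≡ 1 (mod 53)  [q = 2: ≡ 1 ✗]
24^4 ≡ 49 (mod 53)  [q = 13: ≢ 1 ✓]
24^26 ≡ 1 shows ord(24) | 26, strictly less than φ(53); not a primitive root.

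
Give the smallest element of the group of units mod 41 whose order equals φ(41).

6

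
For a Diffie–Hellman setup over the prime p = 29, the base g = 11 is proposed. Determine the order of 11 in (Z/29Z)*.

28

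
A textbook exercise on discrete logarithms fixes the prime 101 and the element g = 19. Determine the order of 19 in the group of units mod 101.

25

By Lagrange's theorem, ord_101(19) divides φ(101) = 101 − 1 = 100 = 2^2 · 5^2.
Divisors of 100: 1, 2, 4, 5, 10, 20, 25, 50, 100.
Check 19^d mod 101 for each divisor in increasing order:
19^1 ≡ 19
19^2 ≡ 58
19^4 ≡ 31
19^5 ≡ 84
19^10 ≡ 87
19^20 ≡ 95
19^25 ≡ 1
So ord_101(19) = 25.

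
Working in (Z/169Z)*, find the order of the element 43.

78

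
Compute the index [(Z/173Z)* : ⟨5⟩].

1

Since 5 ∈ (Z/173Z)^×, its order divides φ(173) = 173 − 1 = 172 = 2^2 · 43.
Divisors of 172: 1, 2, 4, 43, 86, 172.
Test each divisor d:
5^1 ≡ 5 (mod 173)
5^2 ≡ 25 (mod 173)
5^4 ≡ 106 (mod 173)
5^43 ≡ 93 (mod 173)
5^86 ≡ 172 (mod 173)
5^172 ≡ 1 (mod 173) ✓
Thus |⟨5⟩| = ord(5) = 172.
The index is φ(173) / ord(5) = 172 / 172 = 1.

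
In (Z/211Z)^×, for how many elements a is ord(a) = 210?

48

φ(211) = 211 − 1 = 210 = 2 · 3 · 5 · 7.
(Z/211Z)^× is cyclic (|G| = 210); a cyclic group of order m has exactly φ(d) elements of each order d | m, and none otherwise.
210 = 2 · 3 · 5 · 7 divides 210, and φ(210) = 48.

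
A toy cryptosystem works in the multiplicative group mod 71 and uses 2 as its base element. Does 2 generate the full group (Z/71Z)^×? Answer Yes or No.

No

φ(71) = 71 − 1 = 70 = 2 · 5 · 7.
It suffices to check that the order of 2 is not a proper divisor of 70: compute 2^(70/q) for q ∈ {2, 5, 7}.
2^35 ≡ 1 (mod 71)  [q = 2: ≡ 1 ✗]
2^14 ≡ 54 (mod 71)  [q = 5: ≢ 1 ✓]
2^10 ≡ 30 (mod 71)  [q = 7: ≢ 1 ✓]
2^35 ≡ 1 shows ord(2) | 35, strictly less than φ(71); not a primitive root.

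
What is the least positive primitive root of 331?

3

φ(331) = 331 − 1 = 330 = 2 · 3 · 5 · 11.
g is a primitive root iff g^(330/q) ≢ 1 (mod 331) for each prime q ∈ {2, 3, 5, 11}.
g = 2: 2^165 ≡ 330; 2^110 ≡ 299; 2^66 ≡ 64; 2^30 ≡ 1 — hits 1, so not a primitive root.
g = 3: 3^165 ≡ 330; 3^110 ≡ 299; 3^66 ≡ 64; 3^30 ≡ 270 — none is 1, so 3 is a primitive root.
Hence the least primitive root of 331 is 3.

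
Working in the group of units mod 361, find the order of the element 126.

ord(126) | φ(361) = φ(19^2) = 19·(19−1) = 342 = 2 · 3^2 · 19.
Divisors of 342: 1, 2, 3, 6, 9, 18, 19, 38, 57, 114, 171, 342.
Check 126^d mod 361 for each divisor in increasing order:
126^1 ≡ 126
126^2 ≡ 353
126^3 ≡ 75
126^6 ≡ 210
126^9 ≡ 227
126^18 ≡ 267
126^19 ≡ 69
126^38 ≡ 68
126^57 ≡ 360
126^114 ≡ 1
The smallest such exponent is 114, so the order of 126 is 114.

114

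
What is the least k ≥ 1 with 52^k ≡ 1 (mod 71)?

70

The order of 52 must divide φ(71) = 71 − 1 = 70 = 2 · 5 · 7.
Divisors of 70: 1, 2, 5, 7, 10, 14, 35, 70.
Test each divisor d:
52^1 ≡ 52
52^2 ≡ 6
52^5 ≡ 26
52^7 ≡ 14
52^10 ≡ 37
52^14 ≡ 54
52^35 ≡ 70
52^70 ≡ 1
Hence ord(52) = 70.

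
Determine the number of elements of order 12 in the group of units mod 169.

φ(169) = φ(13^2) = 13·(13−1) = 156 = 2^2 · 3 · 13.
In a cyclic group of order 156, there are φ(d) elements of order d for each divisor d of 156, and zero for non-divisors.
12 = 2^2 · 3 divides 156, and φ(12) = 4.

4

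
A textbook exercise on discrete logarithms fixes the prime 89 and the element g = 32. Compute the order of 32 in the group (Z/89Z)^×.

ord(32) | φ(89) = 89 − 1 = 88 = 2^3 · 11.
Divisors of 88: 1, 2, 4, 8, 11, 22, 44, 88.
Evaluate successive powers at the divisors of 88:
32^1 ≡ 32
32^2 ≡ 45
32^4 ≡ 67
32^8 ≡ 39
32^11 ≡ 1
So ord_89(32) = 11.

11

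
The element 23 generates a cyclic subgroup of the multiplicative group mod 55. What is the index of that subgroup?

The order of 23 must divide φ(55) = φ(5·11) = (5−1)·(11−1) = 4·10 = 40 = 2^3 · 5.
Divisors of 40: 1, 2, 4, 5, 8, 10, 20, 40.
Check 23^d mod 55 for each divisor in increasing order:
23^1 ≡ 23 (mod 55)
23^2 ≡ 34 (mod 55)
23^4 ≡ 1 (mod 55) ✓
Thus |⟨23⟩| = ord(23) = 4.
[(Z/55Z)^× : ⟨23⟩] = 40/4 = 10.

10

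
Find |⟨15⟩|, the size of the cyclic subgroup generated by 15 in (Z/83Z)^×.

By Lagrange's theorem, ord_83(15) divides φ(83) = 83 − 1 = 82 = 2 · 41.
Divisors of 82: 1, 2, 41, 82.
Compute 15^d (mod 83) for the divisors d until we hit 1:
15^1 ≡ 15
15^2 ≡ 59
15^41 ≡ 82
15^82 ≡ 1
So ord_83(15) = 82.

82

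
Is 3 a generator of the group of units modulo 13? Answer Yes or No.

φ(13) = 13 − 1 = 12 = 2^2 · 3.
Test 3^(12/q) mod 13 for each prime factor q of 12:
3^6 ≡ 1 (mod 13)  [q = 2: ≡ 1 ✗]
3^4 ≡ 3 (mod 13)  [q = 3: ≢ 1 ✓]
The check at q = 2 fails, so 3 generates a proper subgroup.

No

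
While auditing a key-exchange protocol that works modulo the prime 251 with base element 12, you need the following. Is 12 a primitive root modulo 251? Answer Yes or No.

φ(251) = 251 − 1 = 250 = 2 · 5^3.
12 is a primitive root mod 251 iff 12^(φ(251)/q) ≢ 1 for every prime q | φ(251), i.e. q ∈ {2, 5}.
12^125 ≡ 1 (mod 251)  [q = 2: ≡ 1 ✗]
12^50 ≡ 219 (mod 251)  [q = 5: ≢ 1 ✓]
The check at q = 2 fails, so 12 generates a proper subgroup.

No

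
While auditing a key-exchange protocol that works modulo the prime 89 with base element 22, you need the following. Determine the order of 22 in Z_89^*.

22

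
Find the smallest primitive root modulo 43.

φ(43) = 43 − 1 = 42 = 2 · 3 · 7.
g is a primitive root iff g^(42/q) ≢ 1 (mod 43) for each prime q ∈ {2, 3, 7}.
g = 2: 2^21 ≡ 42; 2^14 ≡ 1 — hits 1, so not a primitive root.
g = 3: 3^21 ≡ 42; 3^14 ≡ 36; 3^6 ≡ 41 — none is 1, so 3 is a primitive root.
Hence the least primitive root of 43 is 3.

3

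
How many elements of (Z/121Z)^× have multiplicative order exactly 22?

φ(121) = φ(11^2) = 11·(11−1) = 110 = 2 · 5 · 11.
(Z/121Z)^× is cyclic (|G| = 110); a cyclic group of order m has exactly φ(d) elements of each order d | m, and none otherwise.
22 = 2 · 11 divides 110, and φ(22) = 10.

10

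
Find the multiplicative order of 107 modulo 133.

6

ord(107) | φ(133) = φ(7·19) = (7−1)·(19−1) = 6·18 = 108 = 2^2 · 3^3.
Divisors of 108: 1, 2, 3, 4, 6, 9, 12, 18, 27, 36, 54, 108.
Evaluate successive powers at the divisors of 108:
107^1 ≡ 107
107^2 ≡ 11
107^3 ≡ 113
107^4 ≡ 121
107^6 ≡ 1
So ord_133(107) = 6.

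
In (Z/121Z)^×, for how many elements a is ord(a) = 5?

4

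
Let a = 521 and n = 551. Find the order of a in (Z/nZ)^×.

6

By Lagrange's theorem, ord_551(521) divides φ(551) = φ(19·29) = (19−1)·(29−1) = 18·28 = 504 = 2^3 · 3^2 · 7.
Divisors of 504: 1, 2, 3, 4, 6, 7, 8, 9, 12, 14, 18, 21, 24, 28, 36, 42, 56, 63, 72, 84, 126, 168, 252, 504.
Test each divisor d:
521^1 ≡ 521
521^2 ≡ 349
521^3 ≡ 550
521^4 ≡ 30
521^6 ≡ 1
So ord_551(521) = 6.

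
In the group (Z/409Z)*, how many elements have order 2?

1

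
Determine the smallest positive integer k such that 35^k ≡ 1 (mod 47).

Since 35 ∈ (Z/47Z)^×, its order divides φ(47) = 47 − 1 = 46 = 2 · 23.
Divisors of 46: 1, 2, 23, 46.
Evaluate successive powers at the divisors of 46:
35^1 ≡ 35 (mod 47)
35^2 ≡ 3 (mod 47)
35^23 ≡ 46 (mod 47)
35^46 ≡ 1 (mod 47) ✓
Hence ord(35) = 46.

46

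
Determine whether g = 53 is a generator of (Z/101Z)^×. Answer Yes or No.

Yes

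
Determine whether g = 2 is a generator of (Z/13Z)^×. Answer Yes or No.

Yes

φ(13) = 13 − 1 = 12 = 2^2 · 3.
2 is a primitive root mod 13 iff 2^(φ(13)/q) ≢ 1 for every prime q | φ(13), i.e. q ∈ {2, 3}.
2^6 ≡ 12 (mod 13)  [q = 2: ≢ 1 ✓]
2^4 ≡ 3 (mod 13)  [q = 3: ≢ 1 ✓]
All checks pass, so 2 has order 12 and is a primitive root modulo 13.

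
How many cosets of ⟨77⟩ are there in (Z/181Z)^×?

1

ord(77) | φ(181) = 181 − 1 = 180 = 2^2 · 3^2 · 5.
Divisors of 180: 1, 2, 3, 4, 5, 6, 9, 10, 12, 15, 18, 20, 30, 36, 45, 60, 90, 180.
Evaluate successive powers at the divisors of 180:
77^1 ≡ 77
77^2 ≡ 137
77^3 ≡ 51
77^4 ≡ 126
77^5 ≡ 109
77^6 ≡ 67
77^9 ≡ 159
77^10 ≡ 116
77^12 ≡ 145
77^15 ≡ 155
77^18 ≡ 122
77^20 ≡ 62
77^30 ≡ 133
77^36 ≡ 42
77^45 ≡ 162
77^60 ≡ 132
77^90 ≡ 180
77^180 ≡ 1
So ord_181(77) = 180, hence |⟨77⟩| = 180.
Index = |(Z/181Z)^×| / |⟨77⟩| = 180 / 180 = 1.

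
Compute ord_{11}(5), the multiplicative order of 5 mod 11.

The order of 5 must divide φ(11) = 11 − 1 = 10 = 2 · 5.
Divisors of 10: 1, 2, 5, 10.
Test each divisor d:
5^1 ≡ 5 (mod 11)
5^2 ≡ 3 (mod 11)
5^5 ≡ 1 (mod 11) ✓
The smallest such exponent is 5, so the order of 5 is 5.

5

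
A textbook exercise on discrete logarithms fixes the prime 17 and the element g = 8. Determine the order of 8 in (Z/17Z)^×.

Since 8 ∈ (Z/17Z)^×, its order divides φ(17) = 17 − 1 = 16 = 2^4.
Divisors of 16: 1, 2, 4, 8, 16.
Evaluate successive powers at the divisors of 16:
8^1 ≡ 8 (mod 17)
8^2 ≡ 13 (mod 17)
8^4 ≡ 16 (mod 17)
8^8 ≡ 1 (mod 17) ✓
Therefore the multiplicative order of 8 modulo 17 is 8.

8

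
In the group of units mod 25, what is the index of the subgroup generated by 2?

1

The order of 2 must divide φ(25) = φ(5^2) = 5·(5−1) = 20 = 2^2 · 5.
Divisors of 20: 1, 2, 4, 5, 10, 20.
Test each divisor d:
2^1 ≡ 2 (mod 25)
2^2 ≡ 4 (mod 25)
2^4 ≡ 16 (mod 25)
2^5 ≡ 7 (mod 25)
2^10 ≡ 24 (mod 25)
2^20 ≡ 1 (mod 25) ✓
The order of 2 is 20, so the subgroup it generates has 20 elements.
Index = |(Z/25Z)^×| / |⟨2⟩| = 20 / 20 = 1.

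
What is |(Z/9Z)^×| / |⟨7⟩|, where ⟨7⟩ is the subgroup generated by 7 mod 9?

2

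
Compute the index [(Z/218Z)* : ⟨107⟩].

Since 107 ∈ (Z/218Z)^×, its order divides φ(218) = φ(2)·φ(109) = 1·108 = 108 = 2^2 · 3^3.
Divisors of 108: 1, 2, 3, 4, 6, 9, 12, 18, 27, 36, 54, 108.
Test each divisor d:
107^1 ≡ 107
107^2 ≡ 113
107^3 ≡ 101
107^4 ≡ 125
107^6 ≡ 173
107^9 ≡ 33
107^12 ≡ 63
107^18 ≡ 217
107^27 ≡ 185
107^36 ≡ 1
Thus |⟨107⟩| = ord(107) = 36.
Index = |(Z/218Z)^×| / |⟨107⟩| = 108 / 36 = 3.

3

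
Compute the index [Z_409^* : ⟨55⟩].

3

By Lagrange's theorem, ord_409(55) divides φ(409) = 409 − 1 = 408 = 2^3 · 3 · 17.
Divisors of 408: 1, 2, 3, 4, 6, 8, 12, 17, 24, 34, 51, 68, 102, 136, 204, 408.
Evaluate successive powers at the divisors of 408:
55^1 ≡ 55
55^2 ≡ 162
55^3 ≡ 321
55^4 ≡ 68
55^6 ≡ 382
55^8 ≡ 125
55^12 ≡ 320
55^17 ≡ 66
55^24 ≡ 150
55^34 ≡ 266
55^51 ≡ 378
55^68 ≡ 408
55^102 ≡ 143
55^136 ≡ 1
So ord_409(55) = 136, hence |⟨55⟩| = 136.
[(Z/409Z)^× : ⟨55⟩] = 408/136 = 3.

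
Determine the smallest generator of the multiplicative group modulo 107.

2

φ(107) = 107 − 1 = 106 = 2 · 53.
Test candidates g = 2, 3, … against the prime factors q ∈ {2, 53} of φ(107): g is a generator iff g^(106/q) ≢ 1 for every such q.
g = 2: 2^53 ≡ 106; 2^2 ≡ 4 — none is 1, so 2 is a primitive root.
The smallest primitive root modulo 107 is 2.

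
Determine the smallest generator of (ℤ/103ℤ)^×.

5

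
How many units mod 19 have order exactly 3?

2

φ(19) = 19 − 1 = 18 = 2 · 3^2.
Since (Z/19Z)^× is cyclic of order 18, the number of elements of order d is φ(d) when d | 18 and 0 otherwise.
3 | 18, and φ(3) = 3 − 1 = 2.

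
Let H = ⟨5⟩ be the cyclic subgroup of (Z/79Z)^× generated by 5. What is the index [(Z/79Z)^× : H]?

The order of 5 must divide φ(79) = 79 − 1 = 78 = 2 · 3 · 13.
Divisors of 78: 1, 2, 3, 6, 13, 26, 39, 78.
Compute 5^d (mod 79) for the divisors d until we hit 1:
5^1 ≡ 5
5^2 ≡ 25
5^3 ≡ 46
5^6 ≡ 62
5^13 ≡ 23
5^26 ≡ 55
5^39 ≡ 1
The order of 5 is 39, so the subgroup it generates has 39 elements.
Index = |(Z/79Z)^×| / |⟨5⟩| = 78 / 39 = 2.

2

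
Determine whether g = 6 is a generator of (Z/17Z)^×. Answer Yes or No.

φ(17) = 17 − 1 = 16 = 2^4.
Test 6^(16/q) mod 17 for each prime factor q of 16:
6^8 ≡ 16 (mod 17)  [q = 2: ≢ 1 ✓]
Every test exponent gives a nontrivial residue, hence 6 generates the full group.

Yes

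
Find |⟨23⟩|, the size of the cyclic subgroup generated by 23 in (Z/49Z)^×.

The order of 23 must divide φ(49) = φ(7^2) = 7·(7−1) = 42 = 2 · 3 · 7.
Divisors of 42: 1, 2, 3, 6, 7, 14, 21, 42.
Compute 23^d (mod 49) for the divisors d until we hit 1:
23^1 ≡ 23
23^2 ≡ 39
23^3 ≡ 15
23^6 ≡ 29
23^7 ≡ 30
23^14 ≡ 18
23^21 ≡ 1
The smallest such exponent is 21, so the order of 23 is 21.

21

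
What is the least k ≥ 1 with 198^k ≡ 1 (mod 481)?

36

Since 198 ∈ (Z/481Z)^×, its order divides φ(481) = φ(13·37) = (13−1)·(37−1) = 12·36 = 432 = 2^4 · 3^3.
Divisors of 432: 1, 2, 3, 4, 6, 8, 9, 12, 16, 18, 24, 27, 36, 48, 54, 72, 108, 144, 216, 432.
Check 198^d mod 481 for each divisor in increasing order:
198^1 ≡ 198 (mod 481)
198^2 ≡ 243 (mod 481)
198^3 ≡ 14 (mod 481)
198^4 ≡ 367 (mod 481)
198^6 ≡ 196 (mod 481)
198^8 ≡ 9 (mod 481)
198^9 ≡ 339 (mod 481)
198^12 ≡ 417 (mod 481)
198^16 ≡ 81 (mod 481)
198^18 ≡ 443 (mod 481)
198^24 ≡ 248 (mod 481)
198^27 ≡ 105 (mod 481)
198^36 ≡ 1 (mod 481) ✓
So ord_481(198) = 36.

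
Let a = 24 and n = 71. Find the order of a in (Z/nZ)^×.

35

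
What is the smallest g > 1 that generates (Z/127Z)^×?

3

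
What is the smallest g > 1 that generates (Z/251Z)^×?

φ(251) = 251 − 1 = 250 = 2 · 5^3.
g is a primitive root iff g^(250/q) ≢ 1 (mod 251) for each prime q ∈ {2, 5}.
g = 2: 2^125 ≡ 250; 2^50 ≡ 1 — hits 1, so not a primitive root.
g = 3: 3^125 ≡ 1 — hits 1, so not a primitive root.
g = 4: 4^125 ≡ 1 — hits 1, so not a primitive root.
g = 5: 5^125 ≡ 1 — hits 1, so not a primitive root.
g = 6: 6^125 ≡ 250; 6^50 ≡ 219 — none is 1, so 6 is a primitive root.
The smallest primitive root modulo 251 is 6.

6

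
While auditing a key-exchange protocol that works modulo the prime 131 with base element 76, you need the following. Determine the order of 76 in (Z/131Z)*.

Since 76 ∈ (Z/131Z)^×, its order divides φ(131) = 131 − 1 = 130 = 2 · 5 · 13.
Divisors of 130: 1, 2, 5, 10, 13, 26, 65, 130.
Compute 76^d (mod 131) for the divisors d until we hit 1:
76^1 ≡ 76 (mod 131)
76^2 ≡ 12 (mod 131)
76^5 ≡ 71 (mod 131)
76^10 ≡ 63 (mod 131)
76^13 ≡ 78 (mod 131)
76^26 ≡ 58 (mod 131)
76^65 ≡ 130 (mod 131)
76^130 ≡ 1 (mod 131) ✓
Therefore the multiplicative order of 76 modulo 131 is 130.

130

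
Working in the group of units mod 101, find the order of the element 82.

50

The order of 82 must divide φ(101) = 101 − 1 = 100 = 2^2 · 5^2.
Divisors of 100: 1, 2, 4, 5, 10, 20, 25, 50, 100.
Check 82^d mod 101 for each divisor in increasing order:
82^1 ≡ 82 (mod 101)
82^2 ≡ 58 (mod 101)
82^4 ≡ 31 (mod 101)
82^5 ≡ 17 (mod 101)
82^10 ≡ 87 (mod 101)
82^20 ≡ 95 (mod 101)
82^25 ≡ 100 (mod 101)
82^50 ≡ 1 (mod 101) ✓
Therefore the multiplicative order of 82 modulo 101 is 50.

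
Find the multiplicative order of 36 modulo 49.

7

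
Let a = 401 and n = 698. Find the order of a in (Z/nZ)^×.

116

ord(401) | φ(698) = φ(2)·φ(349) = 1·348 = 348 = 2^2 · 3 · 29.
Divisors of 348: 1, 2, 3, 4, 6, 12, 29, 58, 87, 116, 174, 348.
Test each divisor d:
401^1 ≡ 401
401^2 ≡ 261
401^3 ≡ 659
401^4 ≡ 415
401^6 ≡ 125
401^12 ≡ 269
401^29 ≡ 485
401^58 ≡ 697
401^87 ≡ 213
401^116 ≡ 1
The smallest such exponent is 116, so the order of 401 is 116.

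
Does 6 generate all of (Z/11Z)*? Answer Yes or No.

Yes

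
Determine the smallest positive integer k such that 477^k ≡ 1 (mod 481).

The order of 477 must divide φ(481) = φ(13·37) = (13−1)·(37−1) = 12·36 = 432 = 2^4 · 3^3.
Divisors of 432: 1, 2, 3, 4, 6, 8, 9, 12, 16, 18, 24, 27, 36, 48, 54, 72, 108, 144, 216, 432.
Test each divisor d:
477^1 ≡ 477 (mod 481)
477^2 ≡ 16 (mod 481)
477^3 ≡ 417 (mod 481)
477^4 ≡ 256 (mod 481)
477^6 ≡ 248 (mod 481)
477^8 ≡ 120 (mod 481)
477^9 ≡ 1 (mod 481) ✓
Therefore the multiplicative order of 477 modulo 481 is 9.

9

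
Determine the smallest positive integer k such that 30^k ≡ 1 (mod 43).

The order of 30 must divide φ(43) = 43 − 1 = 42 = 2 · 3 · 7.
Divisors of 42: 1, 2, 3, 6, 7, 14, 21, 42.
Evaluate successive powers at the divisors of 42:
30^1 ≡ 30
30^2 ≡ 40
30^3 ≡ 39
30^6 ≡ 16
30^7 ≡ 7
30^14 ≡ 6
30^21 ≡ 42
30^42 ≡ 1
So ord_43(30) = 42.

42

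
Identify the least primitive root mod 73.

5

φ(73) = 73 − 1 = 72 = 2^3 · 3^2.
g is a primitive root iff g^(72/q) ≢ 1 (mod 73) for each prime q ∈ {2, 3}.
g = 2: 2^36 ≡ 1 — hits 1, so not a primitive root.
g = 3: 3^36 ≡ 1 — hits 1, so not a primitive root.
g = 4: 4^36 ≡ 1 — hits 1, so not a primitive root.
g = 5: 5^36 ≡ 72; 5^24 ≡ 8 — none is 1, so 5 is a primitive root.
So 5 is the smallest generator of (Z/73Z)^×.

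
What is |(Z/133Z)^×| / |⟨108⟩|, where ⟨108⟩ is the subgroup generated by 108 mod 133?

Since 108 ∈ (Z/133Z)^×, its order divides φ(133) = φ(7·19) = (7−1)·(19−1) = 6·18 = 108 = 2^2 · 3^3.
Divisors of 108: 1, 2, 3, 4, 6, 9, 12, 18, 27, 36, 54, 108.
Test each divisor d:
108^1 ≡ 108
108^2 ≡ 93
108^3 ≡ 69
108^4 ≡ 4
108^6 ≡ 106
108^9 ≡ 132
108^12 ≡ 64
108^18 ≡ 1
The order of 108 is 18, so the subgroup it generates has 18 elements.
Index = |(Z/133Z)^×| / |⟨108⟩| = 108 / 18 = 6.

6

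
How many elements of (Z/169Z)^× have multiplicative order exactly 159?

φ(169) = φ(13^2) = 13·(13−1) = 156 = 2^2 · 3 · 13.
In a cyclic group of order 156, there are φ(d) elements of order d for each divisor d of 156, and zero for non-divisors.
Here 156 is not a multiple of 159, so there are no elements of order 159.

0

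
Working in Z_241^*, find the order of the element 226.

Since 226 ∈ (Z/241Z)^×, its order divides φ(241) = 241 − 1 = 240 = 2^4 · 3 · 5.
Divisors of 240: 1, 2, 3, 4, 5, 6, 8, 10, 12, 15, 16, 20, 24, 30, 40, 48, 60, 80, 120, 240.
Check 226^d mod 241 for each divisor in increasing order:
226^1 ≡ 226
226^2 ≡ 225
226^3 ≡ 240
226^4 ≡ 15
226^5 ≡ 16
226^6 ≡ 1
Therefore the multiplicative order of 226 modulo 241 is 6.

6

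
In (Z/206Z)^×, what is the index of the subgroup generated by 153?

Since 153 ∈ (Z/206Z)^×, its order divides φ(206) = φ(2)·φ(103) = 1·102 = 102 = 2 · 3 · 17.
Divisors of 102: 1, 2, 3, 6, 17, 34, 51, 102.
Compute 153^d (mod 206) for the divisors d until we hit 1:
153^1 ≡ 153
153^2 ≡ 131
153^3 ≡ 61
153^6 ≡ 13
153^17 ≡ 149
153^34 ≡ 159
153^51 ≡ 1
So ord_206(153) = 51, hence |⟨153⟩| = 51.
The index is φ(206) / ord(153) = 102 / 51 = 2.

2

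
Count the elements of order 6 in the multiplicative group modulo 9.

φ(9) = φ(3^2) = 3·(3−1) = 6 = 2 · 3.
Since (Z/9Z)^× is cyclic of order 6, the number of elements of order d is φ(d) when d | 6 and 0 otherwise.
6 = 2 · 3 divides 6, and φ(6) = 2.

2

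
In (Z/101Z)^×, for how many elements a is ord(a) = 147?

0

φ(101) = 101 − 1 = 100 = 2^2 · 5^2.
(Z/101Z)^× is cyclic (|G| = 100); a cyclic group of order m has exactly φ(d) elements of each order d | m, and none otherwise.
Since 147 ∤ 100, the count is 0.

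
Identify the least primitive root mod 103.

φ(103) = 103 − 1 = 102 = 2 · 3 · 17.
Test candidates g = 2, 3, … against the prime factors q ∈ {2, 3, 17} of φ(103): g is a generator iff g^(102/q) ≢ 1 for every such q.
g = 2: 2^51 ≡ 1 — hits 1, so not a primitive root.
g = 3: 3^51 ≡ 102; 3^34 ≡ 1 — hits 1, so not a primitive root.
g = 4: 4^51 ≡ 1 — hits 1, so not a primitive root.
g = 5: 5^51 ≡ 102; 5^34 ≡ 56; 5^6 ≡ 72 — none is 1, so 5 is a primitive root.
So 5 is the smallest generator of (Z/103Z)^×.

5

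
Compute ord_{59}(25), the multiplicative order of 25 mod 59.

By Lagrange's theorem, ord_59(25) divides φ(59) = 59 − 1 = 58 = 2 · 29.
Divisors of 58: 1, 2, 29, 58.
Evaluate successive powers at the divisors of 58:
25^1 ≡ 25 (mod 59)
25^2 ≡ 35 (mod 59)
25^29 ≡ 1 (mod 59) ✓
So ord_59(25) = 29.

29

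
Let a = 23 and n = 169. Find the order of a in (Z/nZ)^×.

6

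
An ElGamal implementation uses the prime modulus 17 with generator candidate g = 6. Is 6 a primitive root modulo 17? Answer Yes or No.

φ(17) = 17 − 1 = 16 = 2^4.
Test 6^(16/q) mod 17 for each prime factor q of 16:
6^8 ≡ 16 (mod 17)  [q = 2: ≢ 1 ✓]
All checks pass, so 6 has order 16 and is a primitive root modulo 17.

Yes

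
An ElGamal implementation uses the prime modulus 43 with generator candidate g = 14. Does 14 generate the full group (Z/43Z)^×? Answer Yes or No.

No

φ(43) = 43 − 1 = 42 = 2 · 3 · 7.
An element g generates (Z/43Z)^× iff g^(42/q) ≢ 1 (mod 43) for each prime q ∈ {2, 3, 7}.
14^21 ≡ 1 (mod 43)  [q = 2: ≡ 1 ✗]
14^14 ≡ 6 (mod 43)  [q = 3: ≢ 1 ✓]
14^6 ≡ 21 (mod 43)  [q = 7: ≢ 1 ✓]
Since 14^21 ≡ 1, the order of 14 divides 21 < 42, so 14 is not a primitive root.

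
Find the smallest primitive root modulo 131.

2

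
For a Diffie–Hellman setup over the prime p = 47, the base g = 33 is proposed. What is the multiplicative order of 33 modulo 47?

By Lagrange's theorem, ord_47(33) divides φ(47) = 47 − 1 = 46 = 2 · 23.
Divisors of 46: 1, 2, 23, 46.
Test each divisor d:
33^1 ≡ 33 (mod 47)
33^2 ≡ 8 (mod 47)
33^23 ≡ 46 (mod 47)
33^46 ≡ 1 (mod 47) ✓
Hence ord(33) = 46.

46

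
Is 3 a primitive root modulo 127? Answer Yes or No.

φ(127) = 127 − 1 = 126 = 2 · 3^2 · 7.
3 is a primitive root mod 127 iff 3^(φ(127)/q) ≢ 1 for every prime q | φ(127), i.e. q ∈ {2, 3, 7}.
3^63 ≡ 126 (mod 127)  [q = 2: ≢ 1 ✓]
3^42 ≡ 107 (mod 127)  [q = 3: ≢ 1 ✓]
3^18 ≡ 4 (mod 127)  [q = 7: ≢ 1 ✓]
All checks pass, so 3 has order 126 and is a primitive root modulo 127.

Yes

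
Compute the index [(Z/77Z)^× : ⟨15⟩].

12

By Lagrange's theorem, ord_77(15) divides φ(77) = φ(7·11) = (7−1)·(11−1) = 6·10 = 60 = 2^2 · 3 · 5.
Divisors of 60: 1, 2, 3, 4, 5, 6, 10, 12, 15, 20, 30, 60.
Compute 15^d (mod 77) for the divisors d until we hit 1:
15^1 ≡ 15
15^2 ≡ 71
15^3 ≡ 64
15^4 ≡ 36
15^5 ≡ 1
So ord_77(15) = 5, hence |⟨15⟩| = 5.
[(Z/77Z)^× : ⟨15⟩] = 60/5 = 12.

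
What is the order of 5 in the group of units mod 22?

5

Since 5 ∈ (Z/22Z)^×, its order divides φ(22) = φ(2)·φ(11) = 1·10 = 10 = 2 · 5.
Divisors of 10: 1, 2, 5, 10.
Test each divisor d:
5^1 ≡ 5
5^2 ≡ 3
5^5 ≡ 1
Therefore the multiplicative order of 5 modulo 22 is 5.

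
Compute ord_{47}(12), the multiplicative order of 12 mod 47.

The order of 12 must divide φ(47) = 47 − 1 = 46 = 2 · 23.
Divisors of 46: 1, 2, 23, 46.
Evaluate successive powers at the divisors of 46:
12^1 ≡ 12 (mod 47)
12^2 ≡ 3 (mod 47)
12^23 ≡ 1 (mod 47) ✓
Therefore the multiplicative order of 12 modulo 47 is 23.

23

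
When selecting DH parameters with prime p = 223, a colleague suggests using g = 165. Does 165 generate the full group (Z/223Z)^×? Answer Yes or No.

Yes

φ(223) = 223 − 1 = 222 = 2 · 3 · 37.
It suffices to check that the order of 165 is not a proper divisor of 222: compute 165^(222/q) for q ∈ {2, 3, 37}.
165^111 ≡ 222 (mod 223)  [q = 2: ≢ 1 ✓]
165^74 ≡ 39 (mod 223)  [q = 3: ≢ 1 ✓]
165^6 ≡ 169 (mod 223)  [q = 37: ≢ 1 ✓]
All checks pass, so 165 has order 222 and is a primitive root modulo 223.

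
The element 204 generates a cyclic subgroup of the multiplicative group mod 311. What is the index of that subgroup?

1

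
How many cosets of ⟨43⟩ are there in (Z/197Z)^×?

2

ord(43) | φ(197) = 197 − 1 = 196 = 2^2 · 7^2.
Divisors of 196: 1, 2, 4, 7, 14, 28, 49, 98, 196.
Compute 43^d (mod 197) for the divisors d until we hit 1:
43^1 ≡ 43 (mod 197)
43^2 ≡ 76 (mod 197)
43^4 ≡ 63 (mod 197)
43^7 ≡ 19 (mod 197)
43^14 ≡ 164 (mod 197)
43^28 ≡ 104 (mod 197)
43^49 ≡ 196 (mod 197)
43^98 ≡ 1 (mod 197) ✓
Thus |⟨43⟩| = ord(43) = 98.
Index = |(Z/197Z)^×| / |⟨43⟩| = 196 / 98 = 2.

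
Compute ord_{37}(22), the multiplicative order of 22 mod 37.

36

The order of 22 must divide φ(37) = 37 − 1 = 36 = 2^2 · 3^2.
Divisors of 36: 1, 2, 3, 4, 6, 9, 12, 18, 36.
Compute 22^d (mod 37) for the divisors d until we hit 1:
22^1 ≡ 22 (mod 37)
22^2 ≡ 3 (mod 37)
22^3 ≡ 29 (mod 37)
22^4 ≡ 9 (mod 37)
22^6 ≡ 27 (mod 37)
22^9 ≡ 6 (mod 37)
22^12 ≡ 26 (mod 37)
22^18 ≡ 36 (mod 37)
22^36 ≡ 1 (mod 37) ✓
Hence ord(22) = 36.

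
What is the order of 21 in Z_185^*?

ord(21) | φ(185) = φ(5·37) = (5−1)·(37−1) = 4·36 = 144 = 2^4 · 3^2.
Divisors of 144: 1, 2, 3, 4, 6, 8, 9, 12, 16, 18, 24, 36, 48, 72, 144.
Test each divisor d:
21^1 ≡ 21
21^2 ≡ 71
21^3 ≡ 11
21^4 ≡ 46
21^6 ≡ 121
21^8 ≡ 81
21^9 ≡ 36
21^12 ≡ 26
21^16 ≡ 86
21^18 ≡ 1
Therefore the multiplicative order of 21 modulo 185 is 18.

18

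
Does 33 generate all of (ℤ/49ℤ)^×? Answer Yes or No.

Yes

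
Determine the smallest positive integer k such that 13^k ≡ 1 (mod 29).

14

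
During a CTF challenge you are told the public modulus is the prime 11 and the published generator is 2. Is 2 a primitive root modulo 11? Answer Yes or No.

φ(11) = 11 − 1 = 10 = 2 · 5.
An element g generates (Z/11Z)^× iff g^(10/q) ≢ 1 (mod 11) for each prime q ∈ {2, 5}.
2^5 ≡ 10 (mod 11)  [q = 2: ≢ 1 ✓]
2^2 ≡ 4 (mod 11)  [q = 5: ≢ 1 ✓]
All checks pass, so 2 has order 10 and is a primitive root modulo 11.

Yes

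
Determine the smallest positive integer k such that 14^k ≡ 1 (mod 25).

The order of 14 must divide φ(25) = φ(5^2) = 5·(5−1) = 20 = 2^2 · 5.
Divisors of 20: 1, 2, 4, 5, 10, 20.
Evaluate successive powers at the divisors of 20:
14^1 ≡ 14 (mod 25)
14^2 ≡ 21 (mod 25)
14^4 ≡ 16 (mod 25)
14^5 ≡ 24 (mod 25)
14^10 ≡ 1 (mod 25) ✓
Therefore the multiplicative order of 14 modulo 25 is 10.

10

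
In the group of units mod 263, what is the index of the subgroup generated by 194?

1

The order of 194 must divide φ(263) = 263 − 1 = 262 = 2 · 131.
Divisors of 262: 1, 2, 131, 262.
Evaluate successive powers at the divisors of 262:
194^1 ≡ 194 (mod 263)
194^2 ≡ 27 (mod 263)
194^131 ≡ 262 (mod 263)
194^262 ≡ 1 (mod 263) ✓
So ord_263(194) = 262, hence |⟨194⟩| = 262.
Index = |(Z/263Z)^×| / |⟨194⟩| = 262 / 262 = 1.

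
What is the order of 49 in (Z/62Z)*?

15

Since 49 ∈ (Z/62Z)^×, its order divides φ(62) = φ(2)·φ(31) = 1·30 = 30 = 2 · 3 · 5.
Divisors of 30: 1, 2, 3, 5, 6, 10, 15, 30.
Evaluate successive powers at the divisors of 30:
49^1 ≡ 49 (mod 62)
49^2 ≡ 45 (mod 62)
49^3 ≡ 35 (mod 62)
49^5 ≡ 25 (mod 62)
49^6 ≡ 47 (mod 62)
49^10 ≡ 5 (mod 62)
49^15 ≡ 1 (mod 62) ✓
Hence ord(49) = 15.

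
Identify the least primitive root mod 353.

φ(353) = 353 − 1 = 352 = 2^5 · 11.
Test candidates g = 2, 3, … against the prime factors q ∈ {2, 11} of φ(353): g is a generator iff g^(352/q) ≢ 1 for every such q.
g = 2: 2^176 ≡ 1 — hits 1, so not a primitive root.
g = 3: 3^176 ≡ 352; 3^32 ≡ 140 — none is 1, so 3 is a primitive root.
The smallest primitive root modulo 353 is 3.

3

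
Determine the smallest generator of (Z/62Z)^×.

3

φ(62) = φ(2)·φ(31) = 1·30 = 30 = 2 · 3 · 5.
Test candidates g = 2, 3, … against the prime factors q ∈ {2, 3, 5} of φ(62): g is a generator iff g^(30/q) ≢ 1 for every such q.
g = 2: gcd(2, 62) = 2 > 1, not a unit — skip.
g = 3: 3^15 ≡ 61; 3^10 ≡ 25; 3^6 ≡ 47 — none is 1, so 3 is a primitive root.
So 3 is the smallest generator of (Z/62Z)^×.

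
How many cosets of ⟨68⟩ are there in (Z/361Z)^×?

By Lagrange's theorem, ord_361(68) divides φ(361) = φ(19^2) = 19·(19−1) = 342 = 2 · 3^2 · 19.
Divisors of 342: 1, 2, 3, 6, 9, 18, 19, 38, 57, 114, 171, 342.
Check 68^d mod 361 for each divisor in increasing order:
68^1 ≡ 68 (mod 361)
68^2 ≡ 292 (mod 361)
68^3 ≡ 1 (mod 361) ✓
The order of 68 is 3, so the subgroup it generates has 3 elements.
[(Z/361Z)^× : ⟨68⟩] = 342/3 = 114.

114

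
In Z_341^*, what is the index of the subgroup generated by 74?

10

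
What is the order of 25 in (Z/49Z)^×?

21

Since 25 ∈ (Z/49Z)^×, its order divides φ(49) = φ(7^2) = 7·(7−1) = 42 = 2 · 3 · 7.
Divisors of 42: 1, 2, 3, 6, 7, 14, 21, 42.
Evaluate successive powers at the divisors of 42:
25^1 ≡ 25
25^2 ≡ 37
25^3 ≡ 43
25^6 ≡ 36
25^7 ≡ 18
25^14 ≡ 30
25^21 ≡ 1
Hence ord(25) = 21.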